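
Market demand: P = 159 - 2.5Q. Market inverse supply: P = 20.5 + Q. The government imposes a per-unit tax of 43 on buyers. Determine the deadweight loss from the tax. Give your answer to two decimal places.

Without the tax, 159 - 2.5Q = 20.5 + Q so Q* = 39.5714 and P* = 60.0714.
With the tax, buyers' net willingness to pay falls by 43: (159 - 43) - 2.5Q = 20.5 + Q, so Q_t = 27.2857. Buyers pay P_b = 90.7857; sellers receive P_s = P_b - 43 = 47.7857.
Deadweight loss is the triangle between the curves from Q_t to Q*: (1/2)(39.5714 - 27.2857)(43) = 264.1429.

264.14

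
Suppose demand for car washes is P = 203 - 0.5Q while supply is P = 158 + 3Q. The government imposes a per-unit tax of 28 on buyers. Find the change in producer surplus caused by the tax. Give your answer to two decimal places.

-212.57

Pre-tax equilibrium: 203 - 0.5Q = 158 + 3Q gives Q* = 12.8571, P* = 196.5714.
With the tax, buyers' net willingness to pay falls by 28: (203 - 28) - 0.5Q = 158 + 3Q, so Q_t = 4.8571. Buyers pay P_b = 200.5714; sellers receive P_s = P_b - 28 = 172.5714.
PS falls from (1/2)(12.8571)(38.5714) = 247.9592 to (1/2)(4.8571)(14.5714) = 35.3878, a change of -212.5714.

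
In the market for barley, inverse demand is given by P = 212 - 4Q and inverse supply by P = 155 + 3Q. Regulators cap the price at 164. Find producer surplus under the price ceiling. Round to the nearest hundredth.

Free-market equilibrium: 212 - 4Q = 155 + 3Q gives Q* = 8.1429, P* = 179.4286.
At the ceiling price 164, quantity supplied is (164 - 155)/3 = 3; supply is the short side, so Q = 3 trades at P = 164.
PS is the triangle above supply below 164: (1/2)(3)(164 - 155) = 13.5.

13.50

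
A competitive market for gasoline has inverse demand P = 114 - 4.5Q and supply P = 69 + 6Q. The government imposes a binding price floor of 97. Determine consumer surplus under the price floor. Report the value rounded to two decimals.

32.11

Free-market equilibrium: 114 - 4.5Q = 69 + 6Q gives Q* = 4.2857, P* = 94.7143.
At the floor price 97, quantity demanded is (114 - 97)/4.5 = 3.7778; demand is the short side, so Q = 3.7778 trades at P = 97.
CS is the triangle under demand above 97: (1/2)(3.7778)(114 - 97) = 32.1111.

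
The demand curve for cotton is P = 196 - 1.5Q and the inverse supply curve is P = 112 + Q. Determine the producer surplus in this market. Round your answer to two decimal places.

Set 196 - 1.5Q = 112 + Q, which gives 84 = 2.5Q, so Q* = 33.6 and P* = 196 - 1.5(33.6) = 145.6.
The supply curve's price intercept is 112, so PS = (1/2)(Q*)(P* - 112) = (1/2)(33.6)(33.6) = 564.48.

564.48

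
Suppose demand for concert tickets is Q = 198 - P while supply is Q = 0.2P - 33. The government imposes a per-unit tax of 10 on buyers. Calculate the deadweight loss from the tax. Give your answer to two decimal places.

8.33

Rewriting demand in inverse form: P = 198 - Q.
Rewriting supply in inverse form: P = 165 + 5Q.
Pre-tax equilibrium: 198 - Q = 165 + 5Q gives Q* = 5.5, P* = 192.5.
A tax on buyers shifts demand down by 10: (198 - 10) - Q = 165 + 5Q, so Q_t = 3.8333. Buyers pay P_b = 194.1667; sellers receive P_s = P_b - 10 = 184.1667.
The welfare triangle lost has base Q* - Q_t = 1.6667 and height t = 10, so DWL = (1/2)(1.6667)(10) = 8.3333.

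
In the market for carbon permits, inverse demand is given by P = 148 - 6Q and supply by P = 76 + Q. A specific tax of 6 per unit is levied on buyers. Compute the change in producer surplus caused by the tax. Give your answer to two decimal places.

Without the tax, 148 - 6Q = 76 + Q so Q* = 10.2857 and P* = 86.2857.
A tax on buyers shifts demand down by 6: (148 - 6) - 6Q = 76 + Q, so Q_t = 9.4286. Buyers pay P_b = 91.4286; sellers receive P_s = P_b - 6 = 85.4286.
Producers lose the trapezoid between P_s and P* out to Q_t plus the triangle from Q_t to Q*: change in PS = 44.449 - 52.898 = -8.449.

-8.45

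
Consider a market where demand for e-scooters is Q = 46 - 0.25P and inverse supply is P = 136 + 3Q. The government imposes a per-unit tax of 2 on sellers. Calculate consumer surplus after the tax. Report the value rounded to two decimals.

Rewriting demand in inverse form: P = 184 - 4Q.
Without the tax, 184 - 4Q = 136 + 3Q so Q* = 6.8571 and P* = 156.5714.
With the tax, sellers need 2 more per unit: 184 - 4Q = 136 + 3Q + 2, so Q_t = 6.5714. Buyers pay P_b = 157.7143; sellers receive P_s = P_b - 2 = 155.7143.
CS = (1/2)(Q_t)(184 - P_b) = (1/2)(6.5714)(26.2857) = 86.3673.

86.37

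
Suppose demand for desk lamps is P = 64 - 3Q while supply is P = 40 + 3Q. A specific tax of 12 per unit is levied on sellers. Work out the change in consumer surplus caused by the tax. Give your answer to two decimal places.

Without the tax, 64 - 3Q = 40 + 3Q so Q* = 4 and P* = 52.
A tax on sellers shifts supply up by 12: 64 - 3Q = 40 + 3Q + 12, so Q_t = 2. Buyers pay P_b = 58; sellers receive P_s = P_b - 12 = 46.
CS falls from (1/2)(4)(12) = 24 to (1/2)(2)(6) = 6, a change of -18.

-18.00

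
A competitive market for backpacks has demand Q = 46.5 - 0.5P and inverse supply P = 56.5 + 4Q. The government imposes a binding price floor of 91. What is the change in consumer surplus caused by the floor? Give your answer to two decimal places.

-36.01

Rewriting demand in inverse form: P = 93 - 2Q.
Free-market equilibrium: 93 - 2Q = 56.5 + 4Q gives Q* = 6.0833, P* = 80.8333.
At P = 91, buyers demand (93 - 91)/2 = 1 while sellers would supply more, so the quantity traded is 1 at price 91.
CS goes from (1/2)(6.0833)(12.1667) = 37.0069 to 1 (computed as (93 - 91)(1) - (1/2)(2)(1)^2), a change of -36.0069.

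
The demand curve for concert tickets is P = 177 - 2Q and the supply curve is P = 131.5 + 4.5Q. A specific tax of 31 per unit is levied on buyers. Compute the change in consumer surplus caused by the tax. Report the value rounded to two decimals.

Without the tax, 177 - 2Q = 131.5 + 4.5Q so Q* = 7 and P* = 163.
With the tax, buyers' net willingness to pay falls by 31: (177 - 31) - 2Q = 131.5 + 4.5Q, so Q_t = 2.2308. Buyers pay P_b = 172.5385; sellers receive P_s = P_b - 31 = 141.5385.
Consumers lose the trapezoid between P* and P_b out to Q_t plus the triangle from Q_t to Q*: change in CS = 4.9763 - 49 = -44.0237.

-44.02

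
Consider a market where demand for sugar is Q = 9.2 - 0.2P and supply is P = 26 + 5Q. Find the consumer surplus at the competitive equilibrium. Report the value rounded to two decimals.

10.00

Rewriting demand in inverse form: P = 46 - 5Q.
Setting demand equal to supply, 20 = 10Q, so Q* = 2 and P* = 36.
The demand choke price is 46, so CS = (1/2)(Q*)(46 - P*) = (1/2)(2)(10) = 10.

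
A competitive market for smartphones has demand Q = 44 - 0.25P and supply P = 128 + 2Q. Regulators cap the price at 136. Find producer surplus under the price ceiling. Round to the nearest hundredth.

Rewriting demand in inverse form: P = 176 - 4Q.
Without the control, 176 - 4Q = 128 + 2Q so Q* = 8 and P* = 144.
At P = 136, sellers supply (136 - 128)/2 = 4 while buyers want more, so the quantity traded is 4 at price 136.
PS is the triangle above supply below 136: (1/2)(4)(136 - 128) = 16.

16.00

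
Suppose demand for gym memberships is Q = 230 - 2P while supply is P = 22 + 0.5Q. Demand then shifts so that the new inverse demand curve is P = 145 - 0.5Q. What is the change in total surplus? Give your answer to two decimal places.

3240.00

Rewriting demand in inverse form: P = 115 - 0.5Q.
Initial equilibrium: Q_0 = 93, P_0 = 68.5; CS_0 = (1/2)(93)(46.5) = 2162.25, PS_0 = (1/2)(93)(46.5) = 2162.25.
New equilibrium: 145 - 0.5Q = 22 + 0.5Q gives Q_1 = 123, P_1 = 83.5; CS_1 = 3782.25, PS_1 = 3782.25.
Change in total surplus = (3782.25 + 3782.25) - (2162.25 + 2162.25) = 3240.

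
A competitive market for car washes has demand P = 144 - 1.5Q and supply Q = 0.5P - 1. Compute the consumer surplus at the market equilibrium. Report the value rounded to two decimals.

Rewriting supply in inverse form: P = 2 + 2Q.
Setting demand equal to supply, 142 = 3.5Q, so Q* = 40.5714 and P* = 83.1429.
CS is the area between the demand curve and P* from 0 to Q*: (1/2)(40.5714)(60.8571) = 1234.5306.

1234.53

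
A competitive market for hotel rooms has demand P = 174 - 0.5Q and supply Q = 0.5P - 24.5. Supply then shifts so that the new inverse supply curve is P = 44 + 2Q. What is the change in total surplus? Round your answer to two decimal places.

Rewriting supply in inverse form: P = 49 + 2Q.
Initial equilibrium: Q_0 = 50, P_0 = 149; CS_0 = (1/2)(50)(25) = 625, PS_0 = (1/2)(50)(100) = 2500.
New equilibrium: 174 - 0.5Q = 44 + 2Q gives Q_1 = 52, P_1 = 148; CS_1 = 676, PS_1 = 2704.
Change in total surplus = (676 + 2704) - (625 + 2500) = 255.

255.00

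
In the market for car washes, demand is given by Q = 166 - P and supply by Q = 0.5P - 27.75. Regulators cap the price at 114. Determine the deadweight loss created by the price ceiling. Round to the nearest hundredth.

86.26

Rewriting demand in inverse form: P = 166 - Q.
Rewriting supply in inverse form: P = 55.5 + 2Q.
Without the control, 166 - Q = 55.5 + 2Q so Q* = 36.8333 and P* = 129.1667.
At P = 114, sellers supply (114 - 55.5)/2 = 29.25 while buyers want more, so the quantity traded is 29.25 at price 114.
At Q = 29.25 the demand price is 136.75 and the supply price is 114. Deadweight loss is the triangle between the curves from 29.25 to 36.8333: (1/2)(136.75 - 114)(36.8333 - 29.25) = 86.2604.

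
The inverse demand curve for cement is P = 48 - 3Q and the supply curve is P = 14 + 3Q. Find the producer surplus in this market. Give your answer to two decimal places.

Setting demand equal to supply, 34 = 6Q, so Q* = 5.6667 and P* = 31.
The supply curve's price intercept is 14, so PS = (1/2)(Q*)(P* - 14) = (1/2)(5.6667)(17) = 48.1667.

48.17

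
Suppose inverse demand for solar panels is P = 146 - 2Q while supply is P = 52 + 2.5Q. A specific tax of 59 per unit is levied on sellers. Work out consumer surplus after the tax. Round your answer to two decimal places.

Pre-tax equilibrium: 146 - 2Q = 52 + 2.5Q gives Q* = 20.8889, P* = 104.2222.
With the tax, sellers need 59 more per unit: 146 - 2Q = 52 + 2.5Q + 59, so Q_t = 7.7778. Buyers pay P_b = 130.4444; sellers receive P_s = P_b - 59 = 71.4444.
Consumer surplus is the triangle under demand above P_b: (1/2)(7.7778)(146 - 130.4444) = 60.4938.

60.49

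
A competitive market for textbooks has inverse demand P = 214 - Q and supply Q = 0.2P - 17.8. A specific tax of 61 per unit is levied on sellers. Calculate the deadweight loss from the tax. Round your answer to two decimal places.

310.08

Rewriting supply in inverse form: P = 89 + 5Q.
Pre-tax equilibrium: 214 - Q = 89 + 5Q gives Q* = 20.8333, P* = 193.1667.
With the tax, sellers need 61 more per unit: 214 - Q = 89 + 5Q + 61, so Q_t = 10.6667. Buyers pay P_b = 203.3333; sellers receive P_s = P_b - 61 = 142.3333.
The welfare triangle lost has base Q* - Q_t = 10.1667 and height t = 61, so DWL = (1/2)(10.1667)(61) = 310.0833.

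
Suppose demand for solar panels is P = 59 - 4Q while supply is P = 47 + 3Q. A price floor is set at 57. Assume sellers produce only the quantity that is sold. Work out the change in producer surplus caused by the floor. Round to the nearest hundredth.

0.22

Free-market equilibrium: 59 - 4Q = 47 + 3Q gives Q* = 1.7143, P* = 52.1429.
At P = 57, buyers demand (59 - 57)/4 = 0.5 while sellers would supply more, so the quantity traded is 0.5 at price 57.
PS goes from (1/2)(1.7143)(5.1429) = 4.4082 to 4.625 (computed as (57 - 47)(0.5) - (1/2)(3)(0.5)^2), a change of 0.2168.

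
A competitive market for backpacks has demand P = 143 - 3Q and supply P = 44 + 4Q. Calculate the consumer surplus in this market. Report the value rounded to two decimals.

300.03

Setting demand equal to supply, 99 = 7Q, so Q* = 14.1429 and P* = 100.5714.
CS is the area between the demand curve and P* from 0 to Q*: (1/2)(14.1429)(42.4286) = 300.0306.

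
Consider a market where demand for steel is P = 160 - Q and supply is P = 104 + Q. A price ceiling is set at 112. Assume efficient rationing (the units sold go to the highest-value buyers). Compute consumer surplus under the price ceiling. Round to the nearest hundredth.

352.00

Without the control, 160 - Q = 104 + Q so Q* = 28 and P* = 132.
At the ceiling price 112, quantity supplied is (112 - 104)/1 = 8; supply is the short side, so Q = 8 trades at P = 112.
The demand price at Q = 8 is 152. CS is the trapezoid between demand and 112 over [0, 8]: (1/2)[(160 - 112) + (152 - 112)](8) = 352.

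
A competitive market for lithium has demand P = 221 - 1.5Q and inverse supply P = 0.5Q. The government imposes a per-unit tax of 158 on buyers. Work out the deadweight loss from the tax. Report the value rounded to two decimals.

Pre-tax equilibrium: 221 - 1.5Q = 0.5Q gives Q* = 110.5, P* = 55.25.
A tax on buyers shifts demand down by 158: (221 - 158) - 1.5Q = 0.5Q, so Q_t = 31.5. Buyers pay P_b = 173.75; sellers receive P_s = P_b - 158 = 15.75.
The welfare triangle lost has base Q* - Q_t = 79 and height t = 158, so DWL = (1/2)(79)(158) = 6241.

6241.00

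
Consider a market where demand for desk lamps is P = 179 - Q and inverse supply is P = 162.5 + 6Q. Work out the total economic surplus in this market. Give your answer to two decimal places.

Set 179 - Q = 162.5 + 6Q, which gives 16.5 = 7Q, so Q* = 2.3571 and P* = 179 - (2.3571) = 176.6429.
CS = (1/2)(2.3571)(2.3571) = 2.7781 and PS = (1/2)(2.3571)(14.1429) = 16.6684, so total surplus = 19.4464.

19.45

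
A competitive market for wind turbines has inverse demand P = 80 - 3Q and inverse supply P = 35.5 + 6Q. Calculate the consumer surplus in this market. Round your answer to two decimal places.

Equilibrium: 80 - 3Q = 35.5 + 6Q, so Q* = 4.9444 and P* = 65.1667.
Consumer surplus is the triangle under demand above P*: (1/2)(4.9444)(80 - 65.1667) = (1/2)(4.9444)(14.8333) = 36.6713.

36.67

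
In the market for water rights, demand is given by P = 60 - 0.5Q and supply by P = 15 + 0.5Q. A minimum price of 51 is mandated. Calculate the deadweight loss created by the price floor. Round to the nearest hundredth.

Free-market equilibrium: 60 - 0.5Q = 15 + 0.5Q gives Q* = 45, P* = 37.5.
At the floor price 51, quantity demanded is (60 - 51)/0.5 = 18; demand is the short side, so Q = 18 trades at P = 51.
The lost-trades triangle has base Q* - 18 = 27 and height equal to the gap between the curves at Q = 18, which is 51 - 24 = 27. DWL = (1/2)(27)(27) = 364.5.

364.50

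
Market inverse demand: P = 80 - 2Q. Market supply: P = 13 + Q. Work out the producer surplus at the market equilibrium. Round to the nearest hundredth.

249.39

Set 80 - 2Q = 13 + Q, which gives 67 = 3Q, so Q* = 22.3333 and P* = 80 - 2(22.3333) = 35.3333.
The supply curve's price intercept is 13, so PS = (1/2)(Q*)(P* - 13) = (1/2)(22.3333)(22.3333) = 249.3889.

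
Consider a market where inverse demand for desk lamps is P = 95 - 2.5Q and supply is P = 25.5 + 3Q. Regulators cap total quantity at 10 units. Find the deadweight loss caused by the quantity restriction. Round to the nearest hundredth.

19.11

Without the quota, 95 - 2.5Q = 25.5 + 3Q gives Q* = 12.6364.
At Q = 10 the demand price is 95 - 2.5(10) = 70 and the supply price is 25.5 + 3(10) = 55.5.
DWL = (1/2)(gap between curves at 10) x (Q* - 10) = (1/2)(14.5)(2.6364) = 19.1136.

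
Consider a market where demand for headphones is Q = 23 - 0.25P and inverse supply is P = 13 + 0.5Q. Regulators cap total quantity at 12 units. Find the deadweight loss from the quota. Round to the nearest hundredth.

Rewriting demand in inverse form: P = 92 - 4Q.
Unrestricted equilibrium: Q* = (92 - 13)/(4 + 0.5) = 17.5556.
At Q = 12 the demand price is 92 - 4(12) = 44 and the supply price is 13 + 0.5(12) = 19.
DWL = (1/2)(gap between curves at 12) x (Q* - 12) = (1/2)(25)(5.5556) = 69.4444.

69.44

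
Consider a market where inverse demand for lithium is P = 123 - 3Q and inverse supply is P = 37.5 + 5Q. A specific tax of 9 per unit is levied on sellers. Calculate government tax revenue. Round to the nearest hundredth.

86.06

Without the tax, 123 - 3Q = 37.5 + 5Q so Q* = 10.6875 and P* = 90.9375.
With the tax, sellers need 9 more per unit: 123 - 3Q = 37.5 + 5Q + 9, so Q_t = 9.5625. Buyers pay P_b = 94.3125; sellers receive P_s = P_b - 9 = 85.3125.
Tax revenue = t x Q_t = 9 x 9.5625 = 86.0625.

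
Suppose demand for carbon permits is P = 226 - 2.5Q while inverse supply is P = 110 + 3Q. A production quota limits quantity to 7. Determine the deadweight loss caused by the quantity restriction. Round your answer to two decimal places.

546.02

Without the quota, 226 - 2.5Q = 110 + 3Q gives Q* = 21.0909.
At Q = 7 the demand price is 226 - 2.5(7) = 208.5 and the supply price is 110 + 3(7) = 131.
Deadweight loss is the triangle between the curves from 7 to 21.0909: (1/2)(208.5 - 131)(21.0909 - 7) = 546.0227.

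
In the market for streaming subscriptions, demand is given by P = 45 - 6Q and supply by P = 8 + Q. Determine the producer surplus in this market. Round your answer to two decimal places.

13.97

Setting demand equal to supply, 37 = 7Q, so Q* = 5.2857 and P* = 13.2857.
PS is the area between P* and the supply curve from 0 to Q*: (1/2)(5.2857)(5.2857) = 13.9694.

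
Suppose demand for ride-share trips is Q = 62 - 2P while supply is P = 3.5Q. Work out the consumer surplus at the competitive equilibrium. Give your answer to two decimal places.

Rewriting demand in inverse form: P = 31 - 0.5Q.
Set 31 - 0.5Q = 3.5Q, which gives 31 = 4Q, so Q* = 7.75 and P* = 31 - 0.5(7.75) = 27.125.
CS is the area between the demand curve and P* from 0 to Q*: (1/2)(7.75)(3.875) = 15.0156.

15.02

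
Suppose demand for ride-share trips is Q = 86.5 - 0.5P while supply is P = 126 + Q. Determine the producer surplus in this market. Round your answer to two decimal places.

122.72

Rewriting demand in inverse form: P = 173 - 2Q.
Equilibrium: 173 - 2Q = 126 + Q, so Q* = 15.6667 and P* = 141.6667.
PS is the area between P* and the supply curve from 0 to Q*: (1/2)(15.6667)(15.6667) = 122.7222.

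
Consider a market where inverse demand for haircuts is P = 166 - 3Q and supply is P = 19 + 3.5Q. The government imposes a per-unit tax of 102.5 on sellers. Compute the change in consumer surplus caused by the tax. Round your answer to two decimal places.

Without the tax, 166 - 3Q = 19 + 3.5Q so Q* = 22.6154 and P* = 98.1538.
A tax on sellers shifts supply up by 102.5: 166 - 3Q = 19 + 3.5Q + 102.5, so Q_t = 6.8462. Buyers pay P_b = 145.4615; sellers receive P_s = P_b - 102.5 = 42.9615.
Consumers lose the trapezoid between P* and P_b out to Q_t plus the triangle from Q_t to Q*: change in CS = 70.3047 - 767.1834 = -696.8787.

-696.88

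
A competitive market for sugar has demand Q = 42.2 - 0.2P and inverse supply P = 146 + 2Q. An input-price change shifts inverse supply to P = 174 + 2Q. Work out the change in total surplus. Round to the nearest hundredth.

Rewriting demand in inverse form: P = 211 - 5Q.
Initial equilibrium: Q_0 = 9.2857, P_0 = 164.5714; CS_0 = (1/2)(9.2857)(46.4286) = 215.5612, PS_0 = (1/2)(9.2857)(18.5714) = 86.2245.
New equilibrium: 211 - 5Q = 174 + 2Q gives Q_1 = 5.2857, P_1 = 184.5714; CS_1 = 69.8469, PS_1 = 27.9388.
Change in total surplus = (69.8469 + 27.9388) - (215.5612 + 86.2245) = -204.

-204.00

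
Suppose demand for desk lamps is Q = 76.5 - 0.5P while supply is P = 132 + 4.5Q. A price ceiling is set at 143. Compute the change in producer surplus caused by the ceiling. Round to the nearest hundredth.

Rewriting demand in inverse form: P = 153 - 2Q.
Free-market equilibrium: 153 - 2Q = 132 + 4.5Q gives Q* = 3.2308, P* = 146.5385.
At the ceiling price 143, quantity supplied is (143 - 132)/4.5 = 2.4444; supply is the short side, so Q = 2.4444 trades at P = 143.
PS goes from (1/2)(3.2308)(14.5385) = 23.4852 to 13.4444 (computed as (143 - 132)(2.4444) - (1/2)(4.5)(2.4444)^2), a change of -10.0408.

-10.04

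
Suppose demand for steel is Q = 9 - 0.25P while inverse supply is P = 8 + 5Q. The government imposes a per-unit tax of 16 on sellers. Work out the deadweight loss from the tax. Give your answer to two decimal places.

Rewriting demand in inverse form: P = 36 - 4Q.
Without the tax, 36 - 4Q = 8 + 5Q so Q* = 3.1111 and P* = 23.5556.
A tax on sellers shifts supply up by 16: 36 - 4Q = 8 + 5Q + 16, so Q_t = 1.3333. Buyers pay P_b = 30.6667; sellers receive P_s = P_b - 16 = 14.6667.
The welfare triangle lost has base Q* - Q_t = 1.7778 and height t = 16, so DWL = (1/2)(1.7778)(16) = 14.2222.

14.22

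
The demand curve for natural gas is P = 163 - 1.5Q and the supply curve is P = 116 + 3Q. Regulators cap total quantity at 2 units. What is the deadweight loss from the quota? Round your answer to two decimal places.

160.44

Without the quota, 163 - 1.5Q = 116 + 3Q gives Q* = 10.4444.
At Q = 2 the demand price is 163 - 1.5(2) = 160 and the supply price is 116 + 3(2) = 122.
DWL = (1/2)(gap between curves at 2) x (Q* - 2) = (1/2)(38)(8.4444) = 160.4444.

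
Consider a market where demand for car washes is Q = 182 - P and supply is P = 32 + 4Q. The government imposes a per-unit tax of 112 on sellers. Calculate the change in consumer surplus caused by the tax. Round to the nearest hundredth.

Rewriting demand in inverse form: P = 182 - Q.
Without the tax, 182 - Q = 32 + 4Q so Q* = 30 and P* = 152.
With the tax, sellers need 112 more per unit: 182 - Q = 32 + 4Q + 112, so Q_t = 7.6. Buyers pay P_b = 174.4; sellers receive P_s = P_b - 112 = 62.4.
Consumers lose the trapezoid between P* and P_b out to Q_t plus the triangle from Q_t to Q*: change in CS = 28.88 - 450 = -421.12.

-421.12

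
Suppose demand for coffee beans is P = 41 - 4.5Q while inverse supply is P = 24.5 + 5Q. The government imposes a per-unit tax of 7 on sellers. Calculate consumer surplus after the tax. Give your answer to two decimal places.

2.25

Without the tax, 41 - 4.5Q = 24.5 + 5Q so Q* = 1.7368 and P* = 33.1842.
With the tax, sellers need 7 more per unit: 41 - 4.5Q = 24.5 + 5Q + 7, so Q_t = 1. Buyers pay P_b = 36.5; sellers receive P_s = P_b - 7 = 29.5.
CS = (1/2)(Q_t)(41 - P_b) = (1/2)(1)(4.5) = 2.25.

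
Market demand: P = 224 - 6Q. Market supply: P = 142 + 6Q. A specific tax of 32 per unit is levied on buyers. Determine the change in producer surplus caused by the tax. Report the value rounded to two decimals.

-88.00

Without the tax, 224 - 6Q = 142 + 6Q so Q* = 6.8333 and P* = 183.
With the tax, buyers' net willingness to pay falls by 32: (224 - 32) - 6Q = 142 + 6Q, so Q_t = 4.1667. Buyers pay P_b = 199; sellers receive P_s = P_b - 32 = 167.
Producers lose the trapezoid between P_s and P* out to Q_t plus the triangle from Q_t to Q*: change in PS = 52.0833 - 140.0833 = -88.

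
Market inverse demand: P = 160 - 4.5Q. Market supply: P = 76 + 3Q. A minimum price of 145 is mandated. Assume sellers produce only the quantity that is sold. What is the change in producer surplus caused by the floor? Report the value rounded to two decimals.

Free-market equilibrium: 160 - 4.5Q = 76 + 3Q gives Q* = 11.2, P* = 109.6.
At the floor price 145, quantity demanded is (160 - 145)/4.5 = 3.3333; demand is the short side, so Q = 3.3333 trades at P = 145.
PS goes from (1/2)(11.2)(33.6) = 188.16 to 213.3333 (computed as (145 - 76)(3.3333) - (1/2)(3)(3.3333)^2), a change of 25.1733.

25.17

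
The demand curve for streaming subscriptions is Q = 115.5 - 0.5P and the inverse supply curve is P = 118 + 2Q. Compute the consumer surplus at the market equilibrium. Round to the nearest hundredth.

Rewriting demand in inverse form: P = 231 - 2Q.
Equilibrium: 231 - 2Q = 118 + 2Q, so Q* = 28.25 and P* = 174.5.
The demand choke price is 231, so CS = (1/2)(Q*)(231 - P*) = (1/2)(28.25)(56.5) = 798.0625.

798.06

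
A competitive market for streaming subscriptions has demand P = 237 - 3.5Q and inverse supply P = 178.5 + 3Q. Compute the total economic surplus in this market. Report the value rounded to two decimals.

263.25

Setting demand equal to supply, 58.5 = 6.5Q, so Q* = 9 and P* = 205.5.
Total surplus is the full triangle between the curves from 0 to Q*: (1/2)(9)(237 - 178.5) = 263.25.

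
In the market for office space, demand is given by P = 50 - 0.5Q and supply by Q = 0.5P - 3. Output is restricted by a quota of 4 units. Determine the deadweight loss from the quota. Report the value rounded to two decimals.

Rewriting supply in inverse form: P = 6 + 2Q.
Unrestricted equilibrium: Q* = (50 - 6)/(0.5 + 2) = 17.6.
At Q = 4 the demand price is 50 - 0.5(4) = 48 and the supply price is 6 + 2(4) = 14.
Deadweight loss is the triangle between the curves from 4 to 17.6: (1/2)(48 - 14)(17.6 - 4) = 231.2.

231.20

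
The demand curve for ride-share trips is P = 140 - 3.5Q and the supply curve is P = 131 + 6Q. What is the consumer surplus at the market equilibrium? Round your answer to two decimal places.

1.57

Setting demand equal to supply, 9 = 9.5Q, so Q* = 0.9474 and P* = 136.6842.
Consumer surplus is the triangle under demand above P*: (1/2)(0.9474)(140 - 136.6842) = (1/2)(0.9474)(3.3158) = 1.5706.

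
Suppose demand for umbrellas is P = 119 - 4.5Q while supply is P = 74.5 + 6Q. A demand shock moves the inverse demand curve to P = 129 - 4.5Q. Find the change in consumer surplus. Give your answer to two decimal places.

20.20

Initial equilibrium: Q_0 = 4.2381, P_0 = 99.9286; CS_0 = (1/2)(4.2381)(19.0714) = 40.4133, PS_0 = (1/2)(4.2381)(25.4286) = 53.8844.
New equilibrium: 129 - 4.5Q = 74.5 + 6Q gives Q_1 = 5.1905, P_1 = 105.6429; CS_1 = 60.6173, PS_1 = 80.8231.
Change in consumer surplus = 60.6173 - 40.4133 = 20.2041.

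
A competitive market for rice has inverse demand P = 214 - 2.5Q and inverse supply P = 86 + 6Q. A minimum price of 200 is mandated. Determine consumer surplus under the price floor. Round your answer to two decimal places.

39.20

Without the control, 214 - 2.5Q = 86 + 6Q so Q* = 15.0588 and P* = 176.3529.
At the floor price 200, quantity demanded is (214 - 200)/2.5 = 5.6; demand is the short side, so Q = 5.6 trades at P = 200.
CS is the triangle under demand above 200: (1/2)(5.6)(214 - 200) = 39.2.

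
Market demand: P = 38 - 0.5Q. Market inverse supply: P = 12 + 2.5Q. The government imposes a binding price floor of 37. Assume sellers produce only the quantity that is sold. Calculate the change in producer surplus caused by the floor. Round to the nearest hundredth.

Without the control, 38 - 0.5Q = 12 + 2.5Q so Q* = 8.6667 and P* = 33.6667.
At P = 37, buyers demand (38 - 37)/0.5 = 2 while sellers would supply more, so the quantity traded is 2 at price 37.
PS goes from (1/2)(8.6667)(21.6667) = 93.8889 to 45 (computed as (37 - 12)(2) - (1/2)(2.5)(2)^2), a change of -48.8889.

-48.89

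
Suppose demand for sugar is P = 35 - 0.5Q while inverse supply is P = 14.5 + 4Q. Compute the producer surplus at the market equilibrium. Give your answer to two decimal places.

41.51

Setting demand equal to supply, 20.5 = 4.5Q, so Q* = 4.5556 and P* = 32.7222.
The supply curve's price intercept is 14.5, so PS = (1/2)(Q*)(P* - 14.5) = (1/2)(4.5556)(18.2222) = 41.5062.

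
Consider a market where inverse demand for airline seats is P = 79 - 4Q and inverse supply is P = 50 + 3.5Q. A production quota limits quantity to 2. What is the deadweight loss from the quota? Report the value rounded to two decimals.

Unrestricted equilibrium: Q* = (79 - 50)/(4 + 3.5) = 3.8667.
At Q = 2 the demand price is 79 - 4(2) = 71 and the supply price is 50 + 3.5(2) = 57.
DWL = (1/2)(gap between curves at 2) x (Q* - 2) = (1/2)(14)(1.8667) = 13.0667.

13.07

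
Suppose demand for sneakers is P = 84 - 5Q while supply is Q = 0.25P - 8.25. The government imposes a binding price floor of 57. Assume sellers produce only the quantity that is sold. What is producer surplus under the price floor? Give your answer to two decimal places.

Rewriting supply in inverse form: P = 33 + 4Q.
Without the control, 84 - 5Q = 33 + 4Q so Q* = 5.6667 and P* = 55.6667.
At P = 57, buyers demand (84 - 57)/5 = 5.4 while sellers would supply more, so the quantity traded is 5.4 at price 57.
The supply price at Q = 5.4 is 54.6. PS is the trapezoid between 57 and supply over [0, 5.4]: (1/2)[(57 - 33) + (57 - 54.6)](5.4) = 71.28.

71.28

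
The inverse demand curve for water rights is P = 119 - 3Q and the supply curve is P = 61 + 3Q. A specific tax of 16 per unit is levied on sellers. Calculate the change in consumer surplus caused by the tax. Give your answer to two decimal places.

Without the tax, 119 - 3Q = 61 + 3Q so Q* = 9.6667 and P* = 90.
With the tax, sellers need 16 more per unit: 119 - 3Q = 61 + 3Q + 16, so Q_t = 7. Buyers pay P_b = 98; sellers receive P_s = P_b - 16 = 82.
Consumers lose the trapezoid between P* and P_b out to Q_t plus the triangle from Q_t to Q*: change in CS = 73.5 - 140.1667 = -66.6667.

-66.67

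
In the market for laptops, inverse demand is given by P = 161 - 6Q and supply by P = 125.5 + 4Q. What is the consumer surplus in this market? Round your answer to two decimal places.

37.81

Equilibrium: 161 - 6Q = 125.5 + 4Q, so Q* = 3.55 and P* = 139.7.
The demand choke price is 161, so CS = (1/2)(Q*)(161 - P*) = (1/2)(3.55)(21.3) = 37.8075.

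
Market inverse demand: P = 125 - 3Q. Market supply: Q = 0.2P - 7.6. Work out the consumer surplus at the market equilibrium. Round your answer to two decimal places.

Rewriting supply in inverse form: P = 38 + 5Q.
Setting demand equal to supply, 87 = 8Q, so Q* = 10.875 and P* = 92.375.
Consumer surplus is the triangle under demand above P*: (1/2)(10.875)(125 - 92.375) = (1/2)(10.875)(32.625) = 177.3984.

177.40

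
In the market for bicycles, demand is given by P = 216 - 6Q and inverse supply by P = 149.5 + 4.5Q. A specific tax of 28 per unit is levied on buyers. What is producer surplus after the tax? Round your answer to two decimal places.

Without the tax, 216 - 6Q = 149.5 + 4.5Q so Q* = 6.3333 and P* = 178.
A tax on buyers shifts demand down by 28: (216 - 28) - 6Q = 149.5 + 4.5Q, so Q_t = 3.6667. Buyers pay P_b = 194; sellers receive P_s = P_b - 28 = 166.
PS = (1/2)(Q_t)(P_s - 149.5) = (1/2)(3.6667)(16.5) = 30.25.

30.25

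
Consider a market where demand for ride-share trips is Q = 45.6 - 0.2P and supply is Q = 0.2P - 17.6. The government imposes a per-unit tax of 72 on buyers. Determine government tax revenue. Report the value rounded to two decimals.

489.60

Rewriting demand in inverse form: P = 228 - 5Q.
Rewriting supply in inverse form: P = 88 + 5Q.
Pre-tax equilibrium: 228 - 5Q = 88 + 5Q gives Q* = 14, P* = 158.
A tax on buyers shifts demand down by 72: (228 - 72) - 5Q = 88 + 5Q, so Q_t = 6.8. Buyers pay P_b = 194; sellers receive P_s = P_b - 72 = 122.
Tax revenue = t x Q_t = 72 x 6.8 = 489.6.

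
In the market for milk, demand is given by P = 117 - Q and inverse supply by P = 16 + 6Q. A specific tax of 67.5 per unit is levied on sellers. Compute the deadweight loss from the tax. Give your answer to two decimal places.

325.45

Without the tax, 117 - Q = 16 + 6Q so Q* = 14.4286 and P* = 102.5714.
With the tax, sellers need 67.5 more per unit: 117 - Q = 16 + 6Q + 67.5, so Q_t = 4.7857. Buyers pay P_b = 112.2143; sellers receive P_s = P_b - 67.5 = 44.7143.
The welfare triangle lost has base Q* - Q_t = 9.6429 and height t = 67.5, so DWL = (1/2)(9.6429)(67.5) = 325.4464.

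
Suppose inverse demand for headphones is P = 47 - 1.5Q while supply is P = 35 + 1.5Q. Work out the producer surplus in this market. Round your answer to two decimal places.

12.00

Setting demand equal to supply, 12 = 3Q, so Q* = 4 and P* = 41.
PS is the area between P* and the supply curve from 0 to Q*: (1/2)(4)(6) = 12.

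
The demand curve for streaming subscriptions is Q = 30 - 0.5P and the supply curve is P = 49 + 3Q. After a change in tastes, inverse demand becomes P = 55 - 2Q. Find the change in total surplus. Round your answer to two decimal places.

Rewriting demand in inverse form: P = 60 - 2Q.
Initial equilibrium: Q_0 = 2.2, P_0 = 55.6; CS_0 = (1/2)(2.2)(4.4) = 4.84, PS_0 = (1/2)(2.2)(6.6) = 7.26.
New equilibrium: 55 - 2Q = 49 + 3Q gives Q_1 = 1.2, P_1 = 52.6; CS_1 = 1.44, PS_1 = 2.16.
Change in total surplus = (1.44 + 2.16) - (4.84 + 7.26) = -8.5.

-8.50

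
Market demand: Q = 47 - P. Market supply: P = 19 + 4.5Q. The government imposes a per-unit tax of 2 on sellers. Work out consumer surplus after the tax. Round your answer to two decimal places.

11.17

Rewriting demand in inverse form: P = 47 - Q.
Pre-tax equilibrium: 47 - Q = 19 + 4.5Q gives Q* = 5.0909, P* = 41.9091.
With the tax, sellers need 2 more per unit: 47 - Q = 19 + 4.5Q + 2, so Q_t = 4.7273. Buyers pay P_b = 42.2727; sellers receive P_s = P_b - 2 = 40.2727.
CS = (1/2)(Q_t)(47 - P_b) = (1/2)(4.7273)(4.7273) = 11.1736.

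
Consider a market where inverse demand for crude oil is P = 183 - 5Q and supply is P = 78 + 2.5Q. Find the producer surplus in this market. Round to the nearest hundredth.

Setting demand equal to supply, 105 = 7.5Q, so Q* = 14 and P* = 113.
The supply curve's price intercept is 78, so PS = (1/2)(Q*)(P* - 78) = (1/2)(14)(35) = 245.

245.00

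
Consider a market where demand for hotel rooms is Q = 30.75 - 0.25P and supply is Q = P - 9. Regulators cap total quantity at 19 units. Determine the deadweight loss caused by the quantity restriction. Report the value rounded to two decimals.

36.10

Rewriting demand in inverse form: P = 123 - 4Q.
Rewriting supply in inverse form: P = 9 + Q.
Unrestricted equilibrium: Q* = (123 - 9)/(4 + 1) = 22.8.
At Q = 19 the demand price is 123 - 4(19) = 47 and the supply price is 9 + (19) = 28.
Deadweight loss is the triangle between the curves from 19 to 22.8: (1/2)(47 - 28)(22.8 - 19) = 36.1.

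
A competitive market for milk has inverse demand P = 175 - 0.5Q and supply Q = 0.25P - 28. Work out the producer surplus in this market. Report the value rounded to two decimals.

392.00

Rewriting supply in inverse form: P = 112 + 4Q.
Setting demand equal to supply, 63 = 4.5Q, so Q* = 14 and P* = 168.
Producer surplus is the triangle above supply below P*: (1/2)(14)(168 - 112) = (1/2)(14)(56) = 392.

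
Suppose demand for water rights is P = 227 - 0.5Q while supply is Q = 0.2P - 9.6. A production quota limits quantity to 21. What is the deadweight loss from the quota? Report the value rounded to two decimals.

Rewriting supply in inverse form: P = 48 + 5Q.
Without the quota, 227 - 0.5Q = 48 + 5Q gives Q* = 32.5455.
At Q = 21 the demand price is 227 - 0.5(21) = 216.5 and the supply price is 48 + 5(21) = 153.
Deadweight loss is the triangle between the curves from 21 to 32.5455: (1/2)(216.5 - 153)(32.5455 - 21) = 366.5682.

366.57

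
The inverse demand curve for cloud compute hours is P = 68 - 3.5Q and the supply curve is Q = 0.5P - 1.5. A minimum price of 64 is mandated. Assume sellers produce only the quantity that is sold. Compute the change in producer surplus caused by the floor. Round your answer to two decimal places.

Rewriting supply in inverse form: P = 3 + 2Q.
Free-market equilibrium: 68 - 3.5Q = 3 + 2Q gives Q* = 11.8182, P* = 26.6364.
At P = 64, buyers demand (68 - 64)/3.5 = 1.1429 while sellers would supply more, so the quantity traded is 1.1429 at price 64.
PS goes from (1/2)(11.8182)(23.6364) = 139.6694 to 68.4082 (computed as (64 - 3)(1.1429) - (1/2)(2)(1.1429)^2), a change of -71.2613.

-71.26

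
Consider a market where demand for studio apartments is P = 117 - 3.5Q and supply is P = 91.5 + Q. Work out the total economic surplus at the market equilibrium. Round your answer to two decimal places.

72.25

Set 117 - 3.5Q = 91.5 + Q, which gives 25.5 = 4.5Q, so Q* = 5.6667 and P* = 117 - 3.5(5.6667) = 97.1667.
CS = (1/2)(5.6667)(19.8333) = 56.1944 and PS = (1/2)(5.6667)(5.6667) = 16.0556, so total surplus = 72.25.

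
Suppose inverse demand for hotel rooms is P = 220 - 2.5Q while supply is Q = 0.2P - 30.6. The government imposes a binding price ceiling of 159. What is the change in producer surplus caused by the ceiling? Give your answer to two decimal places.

Rewriting supply in inverse form: P = 153 + 5Q.
Free-market equilibrium: 220 - 2.5Q = 153 + 5Q gives Q* = 8.9333, P* = 197.6667.
At the ceiling price 159, quantity supplied is (159 - 153)/5 = 1.2; supply is the short side, so Q = 1.2 trades at P = 159.
PS goes from (1/2)(8.9333)(44.6667) = 199.5111 to 3.6 (computed as (159 - 153)(1.2) - (1/2)(5)(1.2)^2), a change of -195.9111.

-195.91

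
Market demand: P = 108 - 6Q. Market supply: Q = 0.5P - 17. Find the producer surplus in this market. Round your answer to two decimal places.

85.56

Rewriting supply in inverse form: P = 34 + 2Q.
Setting demand equal to supply, 74 = 8Q, so Q* = 9.25 and P* = 52.5.
Producer surplus is the triangle above supply below P*: (1/2)(9.25)(52.5 - 34) = (1/2)(9.25)(18.5) = 85.5625.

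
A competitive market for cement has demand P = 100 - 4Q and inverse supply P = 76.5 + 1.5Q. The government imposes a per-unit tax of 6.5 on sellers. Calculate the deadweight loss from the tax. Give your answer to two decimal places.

Without the tax, 100 - 4Q = 76.5 + 1.5Q so Q* = 4.2727 and P* = 82.9091.
With the tax, sellers need 6.5 more per unit: 100 - 4Q = 76.5 + 1.5Q + 6.5, so Q_t = 3.0909. Buyers pay P_b = 87.6364; sellers receive P_s = P_b - 6.5 = 81.1364.
The welfare triangle lost has base Q* - Q_t = 1.1818 and height t = 6.5, so DWL = (1/2)(1.1818)(6.5) = 3.8409.

3.84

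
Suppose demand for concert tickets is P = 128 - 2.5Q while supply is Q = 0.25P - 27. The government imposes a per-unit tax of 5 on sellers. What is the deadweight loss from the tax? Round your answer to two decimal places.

1.92

Rewriting supply in inverse form: P = 108 + 4Q.
Pre-tax equilibrium: 128 - 2.5Q = 108 + 4Q gives Q* = 3.0769, P* = 120.3077.
A tax on sellers shifts supply up by 5: 128 - 2.5Q = 108 + 4Q + 5, so Q_t = 2.3077. Buyers pay P_b = 122.2308; sellers receive P_s = P_b - 5 = 117.2308.
The welfare triangle lost has base Q* - Q_t = 0.7692 and height t = 5, so DWL = (1/2)(0.7692)(5) = 1.9231.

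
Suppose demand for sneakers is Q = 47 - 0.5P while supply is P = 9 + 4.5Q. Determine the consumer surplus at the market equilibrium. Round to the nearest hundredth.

171.01

Rewriting demand in inverse form: P = 94 - 2Q.
Setting demand equal to supply, 85 = 6.5Q, so Q* = 13.0769 and P* = 67.8462.
CS is the area between the demand curve and P* from 0 to Q*: (1/2)(13.0769)(26.1538) = 171.0059.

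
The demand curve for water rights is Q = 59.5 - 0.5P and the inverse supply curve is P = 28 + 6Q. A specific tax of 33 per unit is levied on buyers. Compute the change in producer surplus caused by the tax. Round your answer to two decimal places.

Rewriting demand in inverse form: P = 119 - 2Q.
Pre-tax equilibrium: 119 - 2Q = 28 + 6Q gives Q* = 11.375, P* = 96.25.
A tax on buyers shifts demand down by 33: (119 - 33) - 2Q = 28 + 6Q, so Q_t = 7.25. Buyers pay P_b = 104.5; sellers receive P_s = P_b - 33 = 71.5.
Producers lose the trapezoid between P_s and P* out to Q_t plus the triangle from Q_t to Q*: change in PS = 157.6875 - 388.1719 = -230.4844.

-230.48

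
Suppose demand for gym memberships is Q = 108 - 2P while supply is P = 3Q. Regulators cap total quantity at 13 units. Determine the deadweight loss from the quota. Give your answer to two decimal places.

Rewriting demand in inverse form: P = 54 - 0.5Q.
Unrestricted equilibrium: Q* = (54 - 0)/(0.5 + 3) = 15.4286.
At Q = 13 the demand price is 54 - 0.5(13) = 47.5 and the supply price is 0 + 3(13) = 39.
Deadweight loss is the triangle between the curves from 13 to 15.4286: (1/2)(47.5 - 39)(15.4286 - 13) = 10.3214.

10.32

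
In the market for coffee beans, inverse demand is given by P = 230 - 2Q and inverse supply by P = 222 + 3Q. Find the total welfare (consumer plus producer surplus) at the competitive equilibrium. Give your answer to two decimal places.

6.40

Setting demand equal to supply, 8 = 5Q, so Q* = 1.6 and P* = 226.8.
Total surplus is the full triangle between the curves from 0 to Q*: (1/2)(1.6)(230 - 222) = 6.4.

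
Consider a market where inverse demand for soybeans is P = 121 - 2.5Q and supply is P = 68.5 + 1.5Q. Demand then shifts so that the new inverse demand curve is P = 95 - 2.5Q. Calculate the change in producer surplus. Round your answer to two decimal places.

-96.28

Initial equilibrium: Q_0 = 13.125, P_0 = 88.1875; CS_0 = (1/2)(13.125)(32.8125) = 215.332, PS_0 = (1/2)(13.125)(19.6875) = 129.1992.
New equilibrium: 95 - 2.5Q = 68.5 + 1.5Q gives Q_1 = 6.625, P_1 = 78.4375; CS_1 = 54.8633, PS_1 = 32.918.
Change in producer surplus = 32.918 - 129.1992 = -96.2812.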